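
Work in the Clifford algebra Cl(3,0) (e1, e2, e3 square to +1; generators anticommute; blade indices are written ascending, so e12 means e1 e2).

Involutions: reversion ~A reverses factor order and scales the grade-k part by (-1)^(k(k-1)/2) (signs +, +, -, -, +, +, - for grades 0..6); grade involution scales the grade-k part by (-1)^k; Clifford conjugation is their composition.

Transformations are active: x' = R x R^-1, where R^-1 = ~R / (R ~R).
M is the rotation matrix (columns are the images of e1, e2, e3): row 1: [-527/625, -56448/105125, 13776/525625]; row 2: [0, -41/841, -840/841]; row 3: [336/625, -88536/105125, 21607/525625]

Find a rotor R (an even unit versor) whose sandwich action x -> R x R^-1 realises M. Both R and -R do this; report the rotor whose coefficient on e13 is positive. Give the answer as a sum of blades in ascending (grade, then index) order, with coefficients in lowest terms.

Method: write R = a + b12*e12 + b13*e13 + b23*e23 with a^2 + b12^2 + b13^2 + b23^2 = 1 (so R^-1 = ~R). Expanding the columns R e_j ~R gives tr M = 4a^2 - 1 and, from the antisymmetric part, M21 - M12 = -4a*b12, M13 - M31 = 4a*b13, M32 - M23 = -4a*b23.
Here tr M = -17889/21025, so a^2 = (1 + tr M)/4 = 784/21025 and a = ±28/145. Taking a = 28/145: M21 - M12 = 56448/105125, M13 - M31 = -10752/21025, M32 - M23 = 16464/105125, giving b12 = -504/725, b13 = -96/145, b23 = -147/725, i.e. R = 28/145 - 504/725*e12 - 96/145*e13 - 147/725*e23.
Its e13 coefficient is negative, so report the other preimage -R.
Answer: -28/145 + 504/725*e12 + 96/145*e13 + 147/725*e23. Recall the cover is two-to-one: with M of trace -17889/21025, both preimages act alike, and the stated e13 sign chooses the sheet.


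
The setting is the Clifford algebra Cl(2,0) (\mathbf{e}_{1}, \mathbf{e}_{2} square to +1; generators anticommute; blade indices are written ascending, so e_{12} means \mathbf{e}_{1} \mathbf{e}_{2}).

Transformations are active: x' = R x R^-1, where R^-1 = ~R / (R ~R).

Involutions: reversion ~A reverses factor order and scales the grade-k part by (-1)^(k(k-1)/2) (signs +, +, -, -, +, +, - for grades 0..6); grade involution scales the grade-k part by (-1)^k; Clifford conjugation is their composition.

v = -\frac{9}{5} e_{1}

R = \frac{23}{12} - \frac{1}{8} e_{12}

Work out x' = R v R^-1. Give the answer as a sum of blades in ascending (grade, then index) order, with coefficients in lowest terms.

~R = \frac{23}{12} + \frac{1}{8} e_{12}, and R ~R = \frac{2125}{576}, so R^-1 = ~R / (\frac{2125}{576}).
R v = -\frac{69}{20} e_{1} - \frac{9}{40} e_{2}
Answer: -\frac{18963}{10625} e_{1} - \frac{2484}{10625} e_{2}


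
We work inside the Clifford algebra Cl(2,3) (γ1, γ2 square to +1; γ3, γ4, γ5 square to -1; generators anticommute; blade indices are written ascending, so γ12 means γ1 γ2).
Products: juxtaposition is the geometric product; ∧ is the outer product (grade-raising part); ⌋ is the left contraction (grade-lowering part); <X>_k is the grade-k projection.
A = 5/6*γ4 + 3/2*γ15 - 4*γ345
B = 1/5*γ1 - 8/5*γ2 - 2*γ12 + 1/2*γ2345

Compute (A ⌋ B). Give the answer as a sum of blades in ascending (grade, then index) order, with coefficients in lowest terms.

step 1: 2*γ2 - 5/12*γ235
Answer: 2*γ2 - 5/12*γ235


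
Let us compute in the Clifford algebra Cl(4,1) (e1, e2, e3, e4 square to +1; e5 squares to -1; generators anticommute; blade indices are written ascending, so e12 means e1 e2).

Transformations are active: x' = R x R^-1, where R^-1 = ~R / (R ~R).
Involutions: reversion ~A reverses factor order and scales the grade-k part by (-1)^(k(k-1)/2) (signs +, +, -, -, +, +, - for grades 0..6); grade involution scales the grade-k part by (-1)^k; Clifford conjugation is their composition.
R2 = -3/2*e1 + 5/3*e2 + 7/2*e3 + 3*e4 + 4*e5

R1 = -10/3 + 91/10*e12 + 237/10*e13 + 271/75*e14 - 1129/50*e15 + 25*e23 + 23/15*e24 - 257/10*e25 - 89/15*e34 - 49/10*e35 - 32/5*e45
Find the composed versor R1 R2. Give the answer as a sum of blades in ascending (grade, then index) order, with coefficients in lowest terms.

Distribute over the terms of R2 (each basis-blade product reordered to ascending indices, repeated generators contracted through their squares):
R1 (-3/2*e1) = 5*e1 + 273/20*e2 + 711/20*e3 + 271/50*e4 - 3387/100*e5 - 75/2*e123 - 23/10*e124 + 771/20*e125 + 89/10*e134 + 147/20*e135 + 48/5*e145
R1 (5/3*e2) = 91/6*e1 - 50/9*e2 - 125/3*e3 - 23/9*e4 + 257/6*e5 - 79/2*e123 - 271/45*e124 + 1129/30*e125 - 89/9*e234 - 49/6*e235 - 32/3*e245
R1 (7/2*e3) = 1659/20*e1 + 175/2*e2 - 35/3*e3 + 623/30*e4 + 343/20*e5 + 637/20*e123 - 1897/150*e134 + 7903/100*e135 - 161/30*e234 + 1799/20*e235 - 112/5*e345
R1 (3*e4) = 271/25*e1 + 23/5*e2 - 89/5*e3 - 10*e4 + 96/5*e5 + 273/10*e124 + 711/10*e134 + 3387/50*e145 + 75*e234 + 771/10*e245 + 147/10*e345
R1 (4*e5) = 2258/25*e1 + 514/5*e2 + 98/5*e3 + 128/5*e4 - 40/3*e5 + 182/5*e125 + 474/5*e135 + 1084/75*e145 + 100*e235 + 92/15*e245 - 356/15*e345
Summing the partial products and collecting blades:
Answer: 61283/300*e1 + 36539/180*e2 - 959/60*e3 + 8827/225*e4 + 1599/50*e5 - 903/20*e123 + 854/45*e124 + 1351/12*e125 + 10103/150*e134 + 9059/50*e135 + 13769/150*e145 + 5377/90*e234 + 10907/60*e235 + 2177/30*e245 - 943/30*e345


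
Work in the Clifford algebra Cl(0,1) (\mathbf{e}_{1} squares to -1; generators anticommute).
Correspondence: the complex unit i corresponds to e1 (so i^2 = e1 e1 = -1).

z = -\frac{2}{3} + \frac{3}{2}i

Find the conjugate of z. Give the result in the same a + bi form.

In blades: z = -\frac{2}{3} + \frac{3}{2} e_{1}.
Conjugation here is Clifford conjugation: the scalar is fixed and the grade-1 and grade-2 blades all flip sign, giving -\frac{2}{3} - \frac{3}{2} e_{1}; translating back:
Answer: -\frac{2}{3} - \frac{3}{2}i


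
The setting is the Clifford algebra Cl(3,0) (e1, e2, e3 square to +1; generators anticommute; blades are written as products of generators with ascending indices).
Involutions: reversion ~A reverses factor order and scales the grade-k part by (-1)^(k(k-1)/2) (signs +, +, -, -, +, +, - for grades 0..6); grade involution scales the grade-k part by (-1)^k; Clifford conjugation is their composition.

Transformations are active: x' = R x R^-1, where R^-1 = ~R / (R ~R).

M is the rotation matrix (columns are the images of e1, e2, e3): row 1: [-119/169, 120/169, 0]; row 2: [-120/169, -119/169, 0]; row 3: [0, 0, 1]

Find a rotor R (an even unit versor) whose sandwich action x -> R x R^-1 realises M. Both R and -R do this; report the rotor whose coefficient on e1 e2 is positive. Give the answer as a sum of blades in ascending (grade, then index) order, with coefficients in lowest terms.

Method: write R = a + b12*e1 e2 + b13*e1 e3 + b23*e2 e3 with a^2 + b12^2 + b13^2 + b23^2 = 1 (so R^-1 = ~R). Expanding the columns R e_j ~R gives tr M = 4a^2 - 1 and, from the antisymmetric part, M21 - M12 = -4a*b12, M13 - M31 = 4a*b13, M32 - M23 = -4a*b23.
Here tr M = -69/169, so a^2 = (1 + tr M)/4 = 25/169 and a = ±5/13. Taking a = 5/13: M21 - M12 = -240/169, M13 - M31 = 0, M32 - M23 = 0, giving b12 = 12/13, b13 = 0, b23 = 0, i.e. R = 5/13 + 12/13*e1 e2.
Its e1 e2 coefficient is already positive.
Answer: 5/13 + 12/13*e1 e2. Why the constraint matters: R and -R act identically through the sandwich — M has trace -69/169 either way — so only the sign condition on e1 e2 picks one of the two preimages.


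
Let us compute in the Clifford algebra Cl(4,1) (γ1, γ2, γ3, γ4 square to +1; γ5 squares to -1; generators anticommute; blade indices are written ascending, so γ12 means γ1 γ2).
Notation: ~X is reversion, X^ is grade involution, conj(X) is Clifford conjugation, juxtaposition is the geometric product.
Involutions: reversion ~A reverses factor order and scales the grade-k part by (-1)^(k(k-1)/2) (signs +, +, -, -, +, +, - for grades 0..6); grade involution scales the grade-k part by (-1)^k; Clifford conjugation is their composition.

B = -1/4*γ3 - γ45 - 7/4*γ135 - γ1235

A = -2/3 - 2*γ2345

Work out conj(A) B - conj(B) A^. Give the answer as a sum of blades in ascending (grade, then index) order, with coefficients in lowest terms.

first term: 1/6*γ3 + 2*γ14 + 2*γ23 + 2/3*γ45 - 7/2*γ124 + 7/6*γ135 + 1/2*γ245 + 2/3*γ1235
second term: -1/6*γ3 - 2*γ14 - 2*γ23 - 2/3*γ45 - 7/2*γ124 + 7/6*γ135 + 1/2*γ245 + 2/3*γ1235
Answer: 1/3*γ3 + 4*γ14 + 4*γ23 + 4/3*γ45


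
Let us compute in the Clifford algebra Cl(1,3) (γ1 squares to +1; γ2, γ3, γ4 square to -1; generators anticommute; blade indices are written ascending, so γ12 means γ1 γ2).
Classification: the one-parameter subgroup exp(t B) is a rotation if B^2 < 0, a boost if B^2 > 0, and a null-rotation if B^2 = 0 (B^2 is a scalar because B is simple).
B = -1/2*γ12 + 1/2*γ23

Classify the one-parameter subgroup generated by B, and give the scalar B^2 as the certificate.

B^2 term by term: the squares give (-1/2)^2*(γ12)^2 + (1/2)^2*(γ23)^2 = 1/4*(+1) + 1/4*(-1) = 0 (each basis 2-blade squares to minus the product of its generators' squares); cross terms between blades sharing an index anticommute and cancel. So B^2 = 0.
Answer: null-rotation, certificate B^2 = 0. Because 0 is invariant under every versor sandwich, the classification follows from its sign alone.


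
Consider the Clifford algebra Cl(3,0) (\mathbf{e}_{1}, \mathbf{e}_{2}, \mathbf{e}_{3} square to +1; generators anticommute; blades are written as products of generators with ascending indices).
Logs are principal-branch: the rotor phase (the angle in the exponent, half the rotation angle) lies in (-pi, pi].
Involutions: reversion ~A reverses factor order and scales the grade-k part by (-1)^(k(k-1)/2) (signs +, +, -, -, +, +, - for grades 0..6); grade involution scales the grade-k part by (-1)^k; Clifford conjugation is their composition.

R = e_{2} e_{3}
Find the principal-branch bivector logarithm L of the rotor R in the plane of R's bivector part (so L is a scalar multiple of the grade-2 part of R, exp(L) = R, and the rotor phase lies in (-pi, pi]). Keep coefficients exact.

The scalar part of R is 0, which pins the rotor phase on the principal branch; dividing the bivector part by the sine of that phase recovers the unit plane, and L is the phase times that plane.
Concretely: cos(phase) = 0 gives phase = ±\frac{\pi}{2}, and since phase/sin(phase) is even the sign is immaterial: L = (phase/sin(phase)) * <R>_2 = (\frac{\pi}{2}) * <R>_2.
Answer: \frac{\pi}{2} e_{2} e_{3}


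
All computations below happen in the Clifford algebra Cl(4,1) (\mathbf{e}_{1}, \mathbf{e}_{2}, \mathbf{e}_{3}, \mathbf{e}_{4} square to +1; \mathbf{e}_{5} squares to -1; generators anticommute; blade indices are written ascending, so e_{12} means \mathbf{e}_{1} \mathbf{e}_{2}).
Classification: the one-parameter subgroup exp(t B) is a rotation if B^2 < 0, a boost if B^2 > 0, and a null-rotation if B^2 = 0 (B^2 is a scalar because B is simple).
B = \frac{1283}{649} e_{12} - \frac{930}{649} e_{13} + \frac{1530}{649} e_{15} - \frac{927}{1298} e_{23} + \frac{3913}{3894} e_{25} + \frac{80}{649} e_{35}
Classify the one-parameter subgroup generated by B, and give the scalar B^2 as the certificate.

B^2 term by term: the squares give (\frac{1283}{649})^2*(e_{12})^2 + (-\frac{930}{649})^2*(e_{13})^2 + (\frac{1530}{649})^2*(e_{15})^2 + (-\frac{927}{1298})^2*(e_{23})^2 + (\frac{3913}{3894})^2*(e_{25})^2 + (\frac{80}{649})^2*(e_{35})^2 = \frac{1646089}{421201}*(-1) + \frac{864900}{421201}*(-1) + \frac{2340900}{421201}*(+1) + \frac{859329}{1684804}*(-1) + \frac{15311569}{15163236}*(+1) + \frac{6400}{421201}*(+1) = \frac{1}{9} (each basis 2-blade squares to minus the product of its generators' squares); cross terms between blades sharing an index anticommute and cancel; the commuting (index-disjoint) pairs give grade-4 terms 2*c*c'*(blade product), which cancel blade by blade — e_{1235}: \frac{205280}{421201} + \frac{1213030}{421201} - \frac{1418310}{421201} = 0 — confirming B is simple. So B^2 = \frac{1}{9}.
Answer: boost, certificate B^2 = \frac{1}{9}. Because \frac{1}{9} is invariant under every versor sandwich, the classification follows from its sign alone.


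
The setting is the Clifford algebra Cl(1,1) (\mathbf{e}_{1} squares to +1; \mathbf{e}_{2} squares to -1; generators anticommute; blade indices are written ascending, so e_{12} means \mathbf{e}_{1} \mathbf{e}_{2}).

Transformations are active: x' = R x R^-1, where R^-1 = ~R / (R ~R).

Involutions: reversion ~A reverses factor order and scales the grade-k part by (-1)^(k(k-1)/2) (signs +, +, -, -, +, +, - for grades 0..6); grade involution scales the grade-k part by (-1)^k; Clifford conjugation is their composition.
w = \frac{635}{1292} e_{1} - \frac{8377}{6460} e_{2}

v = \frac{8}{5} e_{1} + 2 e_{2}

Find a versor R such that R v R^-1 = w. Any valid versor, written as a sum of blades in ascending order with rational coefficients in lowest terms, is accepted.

Take R = v + w = \frac{13511}{6460} e_{1} + \frac{4543}{6460} e_{2}. Because q(v) = q(w) = -\frac{36}{25}, conjugation by R sends v exactly to w.
Answer: \frac{13511}{6460} e_{1} + \frac{4543}{6460} e_{2}


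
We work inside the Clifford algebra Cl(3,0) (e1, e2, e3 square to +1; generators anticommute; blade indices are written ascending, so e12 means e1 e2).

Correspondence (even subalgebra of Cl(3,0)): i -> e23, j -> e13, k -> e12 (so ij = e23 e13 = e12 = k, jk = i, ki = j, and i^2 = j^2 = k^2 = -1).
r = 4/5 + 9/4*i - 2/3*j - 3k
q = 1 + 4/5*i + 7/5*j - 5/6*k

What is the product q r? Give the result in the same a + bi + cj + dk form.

In blades: q = 1 - 5/6*e12 + 7/5*e13 + 4/5*e23, r = 4/5 - 3*e12 - 2/3*e13 + 9/4*e23.
Distribute q over r term by term (generator squares from the signature, products reordered to ascending indices): (1)*r = 4/5 - 3*e12 - 2/3*e13 + 9/4*e23; (-5/6*e12)*r = -5/2 - 2/3*e12 - 15/8*e13 - 5/9*e23; (7/5*e13)*r = 14/15 - 63/20*e12 + 28/25*e13 - 21/5*e23; (4/5*e23)*r = -9/5 - 8/15*e12 + 12/5*e13 + 16/25*e23.
Sum: -77/30 - 147/20*e12 + 587/600*e13 - 1679/900*e23; translating back through the correspondence:
Answer: -77/30 - 1679/900*i + 587/600*j - 147/20*k


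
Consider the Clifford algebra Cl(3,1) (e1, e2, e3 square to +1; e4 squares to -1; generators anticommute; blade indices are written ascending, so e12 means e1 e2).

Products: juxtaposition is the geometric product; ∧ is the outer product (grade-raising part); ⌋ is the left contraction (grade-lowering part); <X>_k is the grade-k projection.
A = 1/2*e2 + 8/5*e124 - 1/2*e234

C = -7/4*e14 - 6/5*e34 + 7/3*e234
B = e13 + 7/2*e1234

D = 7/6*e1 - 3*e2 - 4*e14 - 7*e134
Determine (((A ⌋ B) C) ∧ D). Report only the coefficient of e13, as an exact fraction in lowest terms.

step 1: 7/4*e1 - 28/5*e3 - 7/4*e134
step 2: 21/10*e1 - 49/16*e3 + 1463/400*e4 - 49/12*e12 + 196/15*e24 - 119/10*e134 + 49/12*e1234
step 3: -63/10*e12 + 343/96*e13 - 10241/2400*e14 - 147/16*e23 + 4389/400*e24 + 686/45*e124 - 49/4*e134 + 357/10*e1234
Answer: 343/96


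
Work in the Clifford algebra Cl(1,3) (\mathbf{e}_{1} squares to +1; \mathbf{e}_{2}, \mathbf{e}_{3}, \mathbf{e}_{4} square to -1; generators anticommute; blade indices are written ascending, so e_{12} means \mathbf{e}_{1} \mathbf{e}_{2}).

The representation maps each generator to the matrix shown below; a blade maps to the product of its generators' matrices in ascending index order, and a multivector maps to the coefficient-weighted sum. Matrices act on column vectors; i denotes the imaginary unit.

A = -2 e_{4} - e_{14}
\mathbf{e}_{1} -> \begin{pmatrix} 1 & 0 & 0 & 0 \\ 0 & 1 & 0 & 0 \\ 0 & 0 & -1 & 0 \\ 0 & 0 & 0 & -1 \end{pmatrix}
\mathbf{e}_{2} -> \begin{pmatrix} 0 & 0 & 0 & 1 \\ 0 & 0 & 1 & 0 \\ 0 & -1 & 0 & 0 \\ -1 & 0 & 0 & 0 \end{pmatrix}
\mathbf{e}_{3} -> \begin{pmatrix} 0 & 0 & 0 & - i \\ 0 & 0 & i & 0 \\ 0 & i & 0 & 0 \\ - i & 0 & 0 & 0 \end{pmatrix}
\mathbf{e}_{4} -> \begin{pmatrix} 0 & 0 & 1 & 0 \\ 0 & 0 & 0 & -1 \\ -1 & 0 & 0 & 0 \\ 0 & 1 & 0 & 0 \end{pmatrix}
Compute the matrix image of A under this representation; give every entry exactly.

Bivector images (products of the table entries): rho(e_{14}) = rho(\mathbf{e}_{1})rho(\mathbf{e}_{4}) = \begin{pmatrix} 0 & 0 & 1 & 0 \\ 0 & 0 & 0 & -1 \\ 1 & 0 & 0 & 0 \\ 0 & -1 & 0 & 0 \end{pmatrix}.
M = (-2)*rho(e_{4}) + (-1)*rho(e_{14}), summed entrywise:
Answer: \begin{pmatrix} 0 & 0 & -3 & 0 \\ 0 & 0 & 0 & 3 \\ 1 & 0 & 0 & 0 \\ 0 & -1 & 0 & 0 \end{pmatrix}


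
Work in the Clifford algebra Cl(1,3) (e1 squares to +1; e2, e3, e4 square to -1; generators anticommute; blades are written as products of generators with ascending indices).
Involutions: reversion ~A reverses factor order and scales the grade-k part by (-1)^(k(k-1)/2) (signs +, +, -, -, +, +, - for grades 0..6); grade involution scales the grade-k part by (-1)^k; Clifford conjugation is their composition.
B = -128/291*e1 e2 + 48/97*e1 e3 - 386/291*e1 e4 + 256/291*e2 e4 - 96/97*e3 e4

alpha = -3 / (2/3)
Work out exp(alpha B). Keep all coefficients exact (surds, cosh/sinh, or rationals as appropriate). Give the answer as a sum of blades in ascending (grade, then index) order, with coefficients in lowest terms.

B^2 term by term: the squares give (-128/291)^2*(e1 e2)^2 + (48/97)^2*(e1 e3)^2 + (-386/291)^2*(e1 e4)^2 + (256/291)^2*(e2 e4)^2 + (-96/97)^2*(e3 e4)^2 = 16384/84681*(+1) + 2304/9409*(+1) + 148996/84681*(+1) + 65536/84681*(-1) + 9216/9409*(-1) = 4/9 (each basis 2-blade squares to minus the product of its generators' squares); cross terms between blades sharing an index anticommute and cancel; the commuting (index-disjoint) pairs give grade-4 terms 2*c*c'*(blade product), which cancel blade by blade — e1 e2 e3 e4: 8192/9409 - 8192/9409 = 0 — confirming B is simple. So B^2 = 4/9.
B^2 = 4/9 — B^2 > 0, so the exponential closes hyperbolically: l = 2/3, alpha*l = -3, so exp(alpha B) = cosh(-3) + (sinh(-3)/(2/3))*B = cosh(3) + (-3*sinh(3)/2)*B.
Answer: cosh(3) + 64*sinh(3)/97*e1 e2 - 72*sinh(3)/97*e1 e3 + 193*sinh(3)/97*e1 e4 - 128*sinh(3)/97*e2 e4 + 144*sinh(3)/97*e3 e4


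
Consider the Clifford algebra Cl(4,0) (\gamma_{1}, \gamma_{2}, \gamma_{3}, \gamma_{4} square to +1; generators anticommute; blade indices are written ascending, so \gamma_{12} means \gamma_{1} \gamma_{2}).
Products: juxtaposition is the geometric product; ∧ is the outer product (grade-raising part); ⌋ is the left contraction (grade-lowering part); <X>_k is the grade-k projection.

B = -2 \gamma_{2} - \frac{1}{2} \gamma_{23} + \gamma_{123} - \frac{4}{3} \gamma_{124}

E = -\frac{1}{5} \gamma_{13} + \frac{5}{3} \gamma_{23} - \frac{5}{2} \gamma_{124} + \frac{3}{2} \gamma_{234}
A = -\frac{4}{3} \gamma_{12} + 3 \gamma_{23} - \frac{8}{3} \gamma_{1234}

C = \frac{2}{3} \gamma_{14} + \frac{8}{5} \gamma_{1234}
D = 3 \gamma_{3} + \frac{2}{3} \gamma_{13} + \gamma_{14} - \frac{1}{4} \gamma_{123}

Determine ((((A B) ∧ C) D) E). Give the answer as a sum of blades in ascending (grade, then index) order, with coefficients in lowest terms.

step 1: \frac{3}{2} - \frac{1}{3} \gamma_{1} + \frac{34}{9} \gamma_{3} - \frac{40}{9} \gamma_{4} + \frac{2}{3} \gamma_{13} - \frac{4}{3} \gamma_{14} + \frac{28}{3} \gamma_{134}
step 2: \gamma_{14} - \frac{68}{27} \gamma_{134} + \frac{12}{5} \gamma_{1234}
step 3: -1 - \frac{68}{27} \gamma_{3} + \frac{437}{405} \gamma_{4} + \frac{68}{9} \gamma_{14} - \frac{12}{5} \gamma_{23} + \frac{131}{135} \gamma_{24} + \frac{2}{3} \gamma_{34} - \frac{36}{5} \gamma_{124} - 3 \gamma_{134} + \frac{1}{4} \gamma_{234}
step 4: -\frac{115}{8} + \frac{173}{90} \gamma_{1} - \frac{1271}{81} \gamma_{2} + \frac{131}{90} \gamma_{3} + \frac{31}{12} \gamma_{4} + \frac{4622}{2025} \gamma_{12} - \frac{399}{40} \gamma_{13} + \frac{2}{15} \gamma_{14} + \frac{1006}{135} \gamma_{23} + \frac{8}{3} \gamma_{24} + \frac{43}{405} \gamma_{34} + \frac{29}{3} \gamma_{123} + \frac{149}{20} \gamma_{124} - \frac{36887}{2025} \gamma_{134} - \frac{13871}{12150} \gamma_{234} + \frac{12881}{675} \gamma_{1234}
Answer: -\frac{115}{8} + \frac{173}{90} \gamma_{1} - \frac{1271}{81} \gamma_{2} + \frac{131}{90} \gamma_{3} + \frac{31}{12} \gamma_{4} + \frac{4622}{2025} \gamma_{12} - \frac{399}{40} \gamma_{13} + \frac{2}{15} \gamma_{14} + \frac{1006}{135} \gamma_{23} + \frac{8}{3} \gamma_{24} + \frac{43}{405} \gamma_{34} + \frac{29}{3} \gamma_{123} + \frac{149}{20} \gamma_{124} - \frac{36887}{2025} \gamma_{134} - \frac{13871}{12150} \gamma_{234} + \frac{12881}{675} \gamma_{1234}


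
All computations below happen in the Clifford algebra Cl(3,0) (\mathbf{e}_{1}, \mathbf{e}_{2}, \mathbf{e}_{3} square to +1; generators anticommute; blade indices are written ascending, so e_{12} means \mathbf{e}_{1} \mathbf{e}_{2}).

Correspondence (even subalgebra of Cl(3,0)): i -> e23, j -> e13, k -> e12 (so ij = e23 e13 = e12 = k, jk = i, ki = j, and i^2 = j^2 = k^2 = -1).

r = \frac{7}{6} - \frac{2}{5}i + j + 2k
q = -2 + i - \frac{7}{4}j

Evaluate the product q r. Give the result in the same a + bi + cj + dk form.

In blades: q = -2 - \frac{7}{4} e_{13} + e_{23}, r = \frac{7}{6} + 2 e_{12} + e_{13} - \frac{2}{5} e_{23}.
Distribute q over r term by term (generator squares from the signature, products reordered to ascending indices): (-2)*r = -\frac{7}{3} - 4 e_{12} - 2 e_{13} + \frac{4}{5} e_{23}; (-\frac{7}{4} e_{13})*r = \frac{7}{4} - \frac{7}{10} e_{12} - \frac{49}{24} e_{13} - \frac{7}{2} e_{23}; (e_{23})*r = \frac{2}{5} + e_{12} - 2 e_{13} + \frac{7}{6} e_{23}.
Sum: -\frac{11}{60} - \frac{37}{10} e_{12} - \frac{145}{24} e_{13} - \frac{23}{15} e_{23}; translating back through the correspondence:
Answer: -\frac{11}{60} - \frac{23}{15}i - \frac{145}{24}j - \frac{37}{10}k


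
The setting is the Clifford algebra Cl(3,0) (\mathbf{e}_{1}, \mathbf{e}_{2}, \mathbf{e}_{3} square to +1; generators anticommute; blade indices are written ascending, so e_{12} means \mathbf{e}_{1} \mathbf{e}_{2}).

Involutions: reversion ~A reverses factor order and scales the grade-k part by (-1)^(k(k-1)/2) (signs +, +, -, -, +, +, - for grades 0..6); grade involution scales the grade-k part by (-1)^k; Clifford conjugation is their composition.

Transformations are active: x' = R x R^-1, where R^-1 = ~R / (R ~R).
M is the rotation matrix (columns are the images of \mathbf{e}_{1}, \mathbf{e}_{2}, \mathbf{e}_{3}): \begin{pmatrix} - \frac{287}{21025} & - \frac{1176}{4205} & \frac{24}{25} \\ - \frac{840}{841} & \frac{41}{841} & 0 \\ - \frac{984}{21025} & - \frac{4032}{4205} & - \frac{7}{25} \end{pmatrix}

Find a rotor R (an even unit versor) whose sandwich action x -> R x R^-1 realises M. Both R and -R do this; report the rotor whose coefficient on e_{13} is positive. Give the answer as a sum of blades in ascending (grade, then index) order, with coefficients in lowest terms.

Method: write R = a + b12*e_{12} + b13*e_{13} + b23*e_{23} with a^2 + b12^2 + b13^2 + b23^2 = 1 (so R^-1 = ~R). Expanding the columns R e_j ~R gives tr M = 4a^2 - 1 and, from the antisymmetric part, M21 - M12 = -4a*b12, M13 - M31 = 4a*b13, M32 - M23 = -4a*b23.
Here tr M = -\frac{5149}{21025}, so a^2 = (1 + tr M)/4 = \frac{3969}{21025} and a = ±\frac{63}{145}. Taking a = \frac{63}{145}: M21 - M12 = -\frac{3024}{4205}, M13 - M31 = \frac{21168}{21025}, M32 - M23 = -\frac{4032}{4205}, giving b12 = \frac{12}{29}, b13 = \frac{84}{145}, b23 = \frac{16}{29}, i.e. R = \frac{63}{145} + \frac{12}{29} e_{12} + \frac{84}{145} e_{13} + \frac{16}{29} e_{23}.
Its e_{13} coefficient is already positive.
Answer: \frac{63}{145} + \frac{12}{29} e_{12} + \frac{84}{145} e_{13} + \frac{16}{29} e_{23}. Sheet selection: the two-to-one cover makes ±R indistinguishable at the matrix level (trace -\frac{5149}{21025}), so uniqueness comes from the required sign on e_{13}.


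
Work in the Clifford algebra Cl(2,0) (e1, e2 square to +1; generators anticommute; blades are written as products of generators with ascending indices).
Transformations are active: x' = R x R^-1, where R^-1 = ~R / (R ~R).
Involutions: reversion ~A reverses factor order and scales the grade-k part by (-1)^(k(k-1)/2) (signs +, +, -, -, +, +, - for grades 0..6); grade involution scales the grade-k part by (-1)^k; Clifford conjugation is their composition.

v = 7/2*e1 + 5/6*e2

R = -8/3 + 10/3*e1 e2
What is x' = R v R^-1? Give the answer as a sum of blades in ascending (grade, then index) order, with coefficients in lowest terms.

~R = -8/3 - 10/3*e1 e2, and R ~R = 164/9, so R^-1 = ~R / (164/9).
R v = -59/9*e1 - 125/9*e2
Answer: -389/246*e1 + 265/82*e2


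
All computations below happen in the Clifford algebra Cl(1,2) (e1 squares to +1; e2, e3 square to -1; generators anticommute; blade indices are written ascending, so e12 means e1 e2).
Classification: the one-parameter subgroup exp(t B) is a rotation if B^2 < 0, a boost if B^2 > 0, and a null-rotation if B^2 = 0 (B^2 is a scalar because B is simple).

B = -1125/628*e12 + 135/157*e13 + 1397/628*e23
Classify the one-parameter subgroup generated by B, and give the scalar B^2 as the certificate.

B^2 term by term: the squares give (-1125/628)^2*(e12)^2 + (135/157)^2*(e13)^2 + (1397/628)^2*(e23)^2 = 1265625/394384*(+1) + 18225/24649*(+1) + 1951609/394384*(-1) = -1 (each basis 2-blade squares to minus the product of its generators' squares); cross terms between blades sharing an index anticommute and cancel. So B^2 = -1.
Answer: rotation, certificate B^2 = -1. Note: conjugating B changes its blade decomposition but never the scalar B^2 = -1, whose sign settles the classification.


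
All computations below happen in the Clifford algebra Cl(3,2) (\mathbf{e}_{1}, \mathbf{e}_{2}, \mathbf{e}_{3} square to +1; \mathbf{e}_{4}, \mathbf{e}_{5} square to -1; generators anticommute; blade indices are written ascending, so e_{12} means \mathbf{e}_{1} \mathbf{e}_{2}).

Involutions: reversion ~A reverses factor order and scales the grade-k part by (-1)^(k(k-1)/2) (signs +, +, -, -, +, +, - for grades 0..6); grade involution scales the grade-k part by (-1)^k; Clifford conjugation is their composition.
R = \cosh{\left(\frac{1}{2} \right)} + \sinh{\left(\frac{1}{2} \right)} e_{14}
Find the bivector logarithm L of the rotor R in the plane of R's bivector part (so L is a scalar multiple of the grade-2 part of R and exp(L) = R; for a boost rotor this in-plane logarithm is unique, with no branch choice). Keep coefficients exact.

The scalar part of R is \cosh{\left(\frac{1}{2} \right)}, which fixes the rapidity magnitude through cosh (cosh is even, so it cannot fix the sign — the bivector part carries that); dividing the bivector part by sinh of the rapidity gives the plane, and L = rapidity * plane, where the joint sign ambiguity of (rapidity, plane) cancels in the product.
Concretely: cosh(rapidity) = \cosh{\left(\frac{1}{2} \right)} gives rapidity = ±\frac{1}{2}, and since rapidity/sinh(rapidity) is even the sign is immaterial: L = (rapidity/sinh(rapidity)) * <R>_2 = (\frac{1}{2 \sinh{\left(\frac{1}{2} \right)}}) * <R>_2.
Answer: \frac{1}{2} e_{14}


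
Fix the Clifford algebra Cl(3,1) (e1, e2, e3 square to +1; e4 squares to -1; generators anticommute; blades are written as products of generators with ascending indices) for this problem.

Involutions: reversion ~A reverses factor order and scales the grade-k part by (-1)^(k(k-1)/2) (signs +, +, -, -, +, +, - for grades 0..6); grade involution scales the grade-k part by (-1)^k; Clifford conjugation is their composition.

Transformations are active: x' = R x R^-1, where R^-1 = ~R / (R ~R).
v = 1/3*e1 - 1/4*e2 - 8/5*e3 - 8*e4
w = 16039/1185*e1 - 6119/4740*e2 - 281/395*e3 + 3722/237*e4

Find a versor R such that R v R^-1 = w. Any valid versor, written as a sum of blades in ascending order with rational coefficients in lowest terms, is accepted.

Take R = v + w = 5478/395*e1 - 1826/1185*e2 - 913/395*e3 + 1826/237*e4. Because q(v) = q(w) = -220559/3600, conjugation by R sends v exactly to w.
Answer: 5478/395*e1 - 1826/1185*e2 - 913/395*e3 + 1826/237*e4


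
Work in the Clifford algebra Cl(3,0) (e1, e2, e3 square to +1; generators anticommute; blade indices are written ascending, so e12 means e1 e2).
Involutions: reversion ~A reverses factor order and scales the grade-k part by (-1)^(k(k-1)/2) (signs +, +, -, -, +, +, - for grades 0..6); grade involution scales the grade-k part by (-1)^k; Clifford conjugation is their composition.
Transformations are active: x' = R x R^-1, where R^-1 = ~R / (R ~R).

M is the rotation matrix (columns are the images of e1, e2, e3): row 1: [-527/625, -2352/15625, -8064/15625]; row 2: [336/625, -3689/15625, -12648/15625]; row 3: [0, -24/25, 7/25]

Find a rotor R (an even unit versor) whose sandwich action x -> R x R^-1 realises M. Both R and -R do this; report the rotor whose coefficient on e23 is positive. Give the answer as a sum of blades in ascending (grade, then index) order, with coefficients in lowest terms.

Method: write R = a + b12*e12 + b13*e13 + b23*e23 with a^2 + b12^2 + b13^2 + b23^2 = 1 (so R^-1 = ~R). Expanding the columns R e_j ~R gives tr M = 4a^2 - 1 and, from the antisymmetric part, M21 - M12 = -4a*b12, M13 - M31 = 4a*b13, M32 - M23 = -4a*b23.
Here tr M = -12489/15625, so a^2 = (1 + tr M)/4 = 784/15625 and a = ±28/125. Taking a = 28/125: M21 - M12 = 10752/15625, M13 - M31 = -8064/15625, M32 - M23 = -2352/15625, giving b12 = -96/125, b13 = -72/125, b23 = 21/125, i.e. R = 28/125 - 96/125*e12 - 72/125*e13 + 21/125*e23.
Its e23 coefficient is already positive.
Answer: 28/125 - 96/125*e12 - 72/125*e13 + 21/125*e23. Key observation: the double cover Spin(3) -> SO(3) sends R and -R to the same matrix (trace -12489/15625 here), so the stated sign of the e23 coefficient is what selects one sheet.


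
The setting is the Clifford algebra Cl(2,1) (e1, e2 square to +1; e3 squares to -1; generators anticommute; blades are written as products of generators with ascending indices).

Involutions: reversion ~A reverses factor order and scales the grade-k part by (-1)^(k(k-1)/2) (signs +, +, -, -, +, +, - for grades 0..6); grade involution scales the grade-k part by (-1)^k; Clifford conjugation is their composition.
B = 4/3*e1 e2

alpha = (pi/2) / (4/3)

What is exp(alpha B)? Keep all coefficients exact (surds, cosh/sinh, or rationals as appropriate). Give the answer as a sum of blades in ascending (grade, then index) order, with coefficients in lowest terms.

B^2 = (4/3)^2*(e1 e2)^2 = 16/9*(-1) = -16/9 (a basis 2-blade squares to minus the product of its generators' squares).
B^2 = -16/9 — the negative square puts this in the circular regime; l = 4/3, alpha*l = pi/2, so exp(alpha B) = cos(pi/2) + (sin(pi/2)/(4/3))*B = 0 + (3/4)*B.
Answer: e1 e2


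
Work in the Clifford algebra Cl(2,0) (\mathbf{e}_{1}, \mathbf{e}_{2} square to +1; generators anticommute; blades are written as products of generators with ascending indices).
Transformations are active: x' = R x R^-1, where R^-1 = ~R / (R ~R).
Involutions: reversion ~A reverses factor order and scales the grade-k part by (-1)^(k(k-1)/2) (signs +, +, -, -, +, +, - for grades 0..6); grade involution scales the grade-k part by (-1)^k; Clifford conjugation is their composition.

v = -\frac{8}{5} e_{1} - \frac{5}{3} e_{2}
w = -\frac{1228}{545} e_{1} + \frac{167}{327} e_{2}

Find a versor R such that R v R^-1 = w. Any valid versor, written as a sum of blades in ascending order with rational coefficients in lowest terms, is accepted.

Here q(v) = q(w) = \frac{1201}{225}; the classical choice R = v + w = -\frac{420}{109} e_{1} - \frac{126}{109} e_{2} then realises v -> w under the sandwich.
Answer: -\frac{420}{109} e_{1} - \frac{126}{109} e_{2}


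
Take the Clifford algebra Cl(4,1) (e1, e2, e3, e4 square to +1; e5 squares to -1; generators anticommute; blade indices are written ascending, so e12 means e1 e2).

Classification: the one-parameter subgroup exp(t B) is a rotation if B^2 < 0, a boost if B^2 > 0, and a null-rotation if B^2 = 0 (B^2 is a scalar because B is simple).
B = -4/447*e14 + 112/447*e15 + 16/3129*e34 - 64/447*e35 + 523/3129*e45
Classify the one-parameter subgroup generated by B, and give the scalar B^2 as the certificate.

B^2 term by term: the squares give (-4/447)^2*(e14)^2 + (112/447)^2*(e15)^2 + (16/3129)^2*(e34)^2 + (-64/447)^2*(e35)^2 + (523/3129)^2*(e45)^2 = 16/199809*(-1) + 12544/199809*(+1) + 256/9790641*(-1) + 4096/199809*(+1) + 273529/9790641*(+1) = 1/9 (each basis 2-blade squares to minus the product of its generators' squares); cross terms between blades sharing an index anticommute and cancel; the commuting (index-disjoint) pairs give grade-4 terms 2*c*c'*(blade product), which cancel blade by blade — e1345: -512/199809 + 512/199809 = 0 — confirming B is simple. So B^2 = 1/9.
Answer: boost, certificate B^2 = 1/9. The invariant at work: B^2 = 1/9 is unchanged by conjugation, hence its sign classifies the subgroup whatever basis B is written in.


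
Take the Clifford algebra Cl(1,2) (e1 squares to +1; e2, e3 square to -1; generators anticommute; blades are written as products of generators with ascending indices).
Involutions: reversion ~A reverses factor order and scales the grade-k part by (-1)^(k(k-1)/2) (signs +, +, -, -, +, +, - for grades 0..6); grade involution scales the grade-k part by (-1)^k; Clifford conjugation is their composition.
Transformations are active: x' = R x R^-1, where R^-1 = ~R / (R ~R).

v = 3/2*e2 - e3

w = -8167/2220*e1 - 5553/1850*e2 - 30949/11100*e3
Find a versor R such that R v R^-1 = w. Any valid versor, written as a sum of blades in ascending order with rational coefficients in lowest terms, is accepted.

Reasoning: v^2 = w^2 = -13/4 since conjugation preserves the quadratic form; R = v + w = -8167/2220*e1 - 1389/925*e2 - 42049/11100*e3 is then valid when invertible, keeping its own part and reversing (v - w)/2.
Answer: -8167/2220*e1 - 1389/925*e2 - 42049/11100*e3


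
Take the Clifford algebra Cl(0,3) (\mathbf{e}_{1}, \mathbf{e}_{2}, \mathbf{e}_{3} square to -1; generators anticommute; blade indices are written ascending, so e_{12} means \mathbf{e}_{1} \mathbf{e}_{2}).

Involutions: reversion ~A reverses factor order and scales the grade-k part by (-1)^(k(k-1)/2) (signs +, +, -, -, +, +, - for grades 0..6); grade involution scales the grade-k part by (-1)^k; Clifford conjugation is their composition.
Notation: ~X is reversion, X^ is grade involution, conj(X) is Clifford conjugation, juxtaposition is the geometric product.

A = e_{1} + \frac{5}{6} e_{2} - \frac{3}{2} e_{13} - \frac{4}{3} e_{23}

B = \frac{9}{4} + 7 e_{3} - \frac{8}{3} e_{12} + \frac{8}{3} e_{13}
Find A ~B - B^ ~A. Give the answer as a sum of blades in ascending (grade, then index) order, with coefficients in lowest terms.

first term: -4 + \frac{539}{36} e_{1} + \frac{205}{24} e_{2} + \frac{8}{3} e_{3} - \frac{32}{9} e_{12} + \frac{5}{72} e_{13} + \frac{41}{6} e_{23} + \frac{20}{9} e_{123}
second term: -4 - \frac{217}{36} e_{1} - \frac{81}{8} e_{2} + \frac{8}{3} e_{3} + \frac{32}{9} e_{12} + \frac{1003}{72} e_{13} + \frac{29}{6} e_{23} - \frac{20}{9} e_{123}
Answer: 21 e_{1} + \frac{56}{3} e_{2} - \frac{64}{9} e_{12} - \frac{499}{36} e_{13} + 2 e_{23} + \frac{40}{9} e_{123}


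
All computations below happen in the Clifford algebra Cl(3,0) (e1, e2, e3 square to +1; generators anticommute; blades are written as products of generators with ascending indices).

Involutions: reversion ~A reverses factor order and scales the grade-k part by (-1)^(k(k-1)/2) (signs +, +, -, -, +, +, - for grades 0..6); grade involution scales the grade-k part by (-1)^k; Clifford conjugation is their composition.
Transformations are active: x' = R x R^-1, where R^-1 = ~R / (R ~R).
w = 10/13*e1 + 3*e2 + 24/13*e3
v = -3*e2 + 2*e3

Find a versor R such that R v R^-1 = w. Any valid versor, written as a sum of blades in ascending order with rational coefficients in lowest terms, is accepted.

Here q(v) = q(w) = 13; the classical choice R = v + w = 10/13*e1 + 50/13*e3 then realises v -> w under the sandwich.
Answer: 10/13*e1 + 50/13*e3


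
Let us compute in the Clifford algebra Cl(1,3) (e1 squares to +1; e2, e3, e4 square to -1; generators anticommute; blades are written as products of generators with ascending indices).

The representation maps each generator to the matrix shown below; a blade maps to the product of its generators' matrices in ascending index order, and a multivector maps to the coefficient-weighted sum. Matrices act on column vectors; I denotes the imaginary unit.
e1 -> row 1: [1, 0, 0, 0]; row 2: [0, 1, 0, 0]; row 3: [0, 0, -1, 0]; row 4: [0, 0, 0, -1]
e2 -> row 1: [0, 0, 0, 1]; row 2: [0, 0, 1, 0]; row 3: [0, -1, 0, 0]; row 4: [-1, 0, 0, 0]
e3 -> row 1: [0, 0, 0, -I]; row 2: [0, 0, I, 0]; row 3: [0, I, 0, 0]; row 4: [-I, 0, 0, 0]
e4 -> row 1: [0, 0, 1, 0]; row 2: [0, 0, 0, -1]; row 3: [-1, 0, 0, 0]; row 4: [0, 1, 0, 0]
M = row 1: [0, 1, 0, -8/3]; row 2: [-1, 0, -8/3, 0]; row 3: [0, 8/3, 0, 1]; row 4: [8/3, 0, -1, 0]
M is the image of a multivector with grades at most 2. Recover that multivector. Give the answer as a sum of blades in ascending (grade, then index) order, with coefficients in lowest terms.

Method: the blade images are trace-orthogonal — tr(rho(e_A) rho(e_B)^-1) = 4 if A = B and 0 otherwise — and rho(e_A)^-1 = (e_A)^2 * rho(e_A) with (e_A)^2 = +1 or -1, so the coefficient of e_A in the preimage is (e_A)^2 * tr(M rho(e_A))/4.
Nonzero projections over blades of grade <= 2: e2: (e2)^2 = -1, tr(M rho(e2)) = 32/3, coefficient -8/3; e2 e4: (e2 e4)^2 = -1, tr(M rho(e2 e4)) = -4, coefficient 1. Every other blade of grade <= 2 projects to 0.
Answer: -8/3*e2 + e2 e4


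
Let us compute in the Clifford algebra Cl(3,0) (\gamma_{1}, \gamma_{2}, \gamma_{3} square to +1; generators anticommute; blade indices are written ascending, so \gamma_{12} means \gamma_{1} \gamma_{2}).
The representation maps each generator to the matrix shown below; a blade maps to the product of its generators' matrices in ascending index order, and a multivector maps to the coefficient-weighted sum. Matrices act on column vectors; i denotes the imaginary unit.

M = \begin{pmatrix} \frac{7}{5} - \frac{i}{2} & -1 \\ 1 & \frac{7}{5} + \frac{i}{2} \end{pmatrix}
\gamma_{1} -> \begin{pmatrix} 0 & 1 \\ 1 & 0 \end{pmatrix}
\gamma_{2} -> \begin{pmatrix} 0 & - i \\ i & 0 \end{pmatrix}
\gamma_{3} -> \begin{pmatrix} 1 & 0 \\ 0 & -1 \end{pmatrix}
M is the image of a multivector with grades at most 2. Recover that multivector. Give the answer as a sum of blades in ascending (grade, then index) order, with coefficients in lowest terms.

Method: 1, rho(\gamma_{1}), rho(\gamma_{2}), rho(\gamma_{3}) form a trace-orthogonal basis of the 2x2 complex matrices (tr(X Y) = 2 if X = Y, else 0), so M = m0*1 + m1*rho(\gamma_{1}) + m2*rho(\gamma_{2}) + m3*rho(\gamma_{3}) with m0 = tr(M)/2 = \frac{7}{5}, m1 = tr(M rho(\gamma_{1}))/2 = 0, m2 = tr(M rho(\gamma_{2}))/2 = - i, m3 = tr(M rho(\gamma_{3}))/2 = - \frac{i}{2}.
Multiplying table entries, the bivector images are rho(\gamma_{12}) = i*rho(\gamma_{3}), rho(\gamma_{13}) = -i*rho(\gamma_{2}), rho(\gamma_{23}) = i*rho(\gamma_{1}); with real blade coefficients the real parts of m0..m3 are the coefficients of 1, \gamma_{1}, \gamma_{2}, \gamma_{3} and the imaginary parts give the bivectors (\gamma_{23}: Im m1, \gamma_{13}: -Im m2, \gamma_{12}: Im m3).
Answer: \frac{7}{5} - \frac{1}{2} \gamma_{12} + \gamma_{13}


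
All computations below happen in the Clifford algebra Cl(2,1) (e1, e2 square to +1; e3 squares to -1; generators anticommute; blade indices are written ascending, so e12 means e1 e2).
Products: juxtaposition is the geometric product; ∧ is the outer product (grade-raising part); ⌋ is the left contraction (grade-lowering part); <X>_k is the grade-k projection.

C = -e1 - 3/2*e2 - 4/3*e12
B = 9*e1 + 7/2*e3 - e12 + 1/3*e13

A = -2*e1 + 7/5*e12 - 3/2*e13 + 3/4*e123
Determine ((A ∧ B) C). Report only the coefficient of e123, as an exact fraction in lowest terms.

step 1: -7*e13 + 49/10*e123
step 2: -7/15*e3 + 147/20*e13 + 133/30*e23 - 21/2*e123
Answer: -21/2


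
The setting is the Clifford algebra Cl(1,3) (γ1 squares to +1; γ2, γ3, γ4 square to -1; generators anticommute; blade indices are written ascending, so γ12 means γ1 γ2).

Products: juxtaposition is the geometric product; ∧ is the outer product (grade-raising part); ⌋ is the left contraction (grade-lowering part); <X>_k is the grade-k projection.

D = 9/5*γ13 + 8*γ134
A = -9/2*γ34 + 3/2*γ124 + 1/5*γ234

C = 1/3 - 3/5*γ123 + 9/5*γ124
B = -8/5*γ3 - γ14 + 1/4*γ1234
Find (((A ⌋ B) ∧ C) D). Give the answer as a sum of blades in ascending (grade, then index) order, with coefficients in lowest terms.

step 1: -1/20*γ1 + 3/8*γ3 + 9/8*γ12
step 2: -1/60*γ1 + 1/8*γ3 + 3/8*γ12 + 27/40*γ1234
step 3: 9/40*γ1 + 27/5*γ2 - 3/100*γ3 + γ14 - 27/40*γ23 - 243/200*γ24 - 2/15*γ34 - 3*γ234
Answer: 9/40*γ1 + 27/5*γ2 - 3/100*γ3 + γ14 - 27/40*γ23 - 243/200*γ24 - 2/15*γ34 - 3*γ234
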